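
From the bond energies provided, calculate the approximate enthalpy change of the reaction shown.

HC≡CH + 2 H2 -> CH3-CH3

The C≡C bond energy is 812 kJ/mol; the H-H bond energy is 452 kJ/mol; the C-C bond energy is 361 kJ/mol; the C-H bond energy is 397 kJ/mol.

ΔH ≈ −233 kJ

Bonds broken (reactants):
  C≡C: 1 × 812 = 812
  C-H: 2 × 397 = 794
  H-H: 2 × 452 = 904
  Σ(broken) = 2510 kJ
Bonds formed (products):
  C-C: 1 × 361 = 361
  C-H: 6 × 397 = 2382
  Σ(formed) = 2743 kJ
ΔH = Σ(broken) − Σ(formed) = 2510 − 2743 = −233 kJ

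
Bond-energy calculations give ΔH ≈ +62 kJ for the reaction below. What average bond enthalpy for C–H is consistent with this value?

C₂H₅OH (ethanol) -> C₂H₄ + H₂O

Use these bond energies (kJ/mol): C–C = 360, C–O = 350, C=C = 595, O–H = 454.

D(C–H) ≈ 401 kJ/mol

Let D be the C–H bond energy.
Σ(broken) = 1×360 + 5×D + 1×350 + 1×454 = 1164 + 5D
Σ(formed) = 4×D + 1×595 + 2×454 = 1503 + 4D
ΔH = Σ(broken) − Σ(formed) = (1164 + 5D) − (1503 + 4D) = −339 + D
Setting this equal to +62 kJ gives D = 401 kJ/mol.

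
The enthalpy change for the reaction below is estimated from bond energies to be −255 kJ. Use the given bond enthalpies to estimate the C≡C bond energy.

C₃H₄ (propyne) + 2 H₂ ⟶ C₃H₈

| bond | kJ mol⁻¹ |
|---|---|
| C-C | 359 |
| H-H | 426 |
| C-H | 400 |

D(C≡C) ≈ 852 kJ/mol

Let D be the C≡C bond energy.
Σ(broken) = 1×D + 1×359 + 4×400 + 2×426 = 2811 + D
Σ(formed) = 2×359 + 8×400 = 3918
ΔH = Σ(broken) − Σ(formed) = (2811 + D) − (3918) = −1107 + D
Setting this equal to −255 kJ gives D = 852 kJ/mol.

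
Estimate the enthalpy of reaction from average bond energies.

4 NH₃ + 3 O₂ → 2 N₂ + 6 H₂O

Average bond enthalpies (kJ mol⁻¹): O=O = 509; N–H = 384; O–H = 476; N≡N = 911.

Bonds broken (reactants):
  N–H: 12 × 384 = 4608
  O=O: 3 × 509 = 1527
  Σ(broken) = 6135 kJ
Bonds formed (products):
  N≡N: 2 × 911 = 1822
  O–H: 12 × 476 = 5712
  Σ(formed) = 7534 kJ
ΔH = Σ(broken) − Σ(formed) = 6135 − 7534 = −1399 kJ

ΔH ≈ −1399 kJ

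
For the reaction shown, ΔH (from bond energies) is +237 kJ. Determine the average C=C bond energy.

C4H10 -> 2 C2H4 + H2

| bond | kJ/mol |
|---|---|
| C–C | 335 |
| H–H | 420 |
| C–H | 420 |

Let D be the C=C bond energy.
Σ(broken) = 3×335 + 10×420 = 5205
Σ(formed) = 8×420 + 2×D + 1×420 = 3780 + 2D
ΔH = Σ(broken) − Σ(formed) = (5205) − (3780 + 2D) = +1425 − 2D
Setting this equal to +237 kJ gives 2D = 1188, so D = 594 kJ/mol.

D(C=C) ≈ 594 kJ/mol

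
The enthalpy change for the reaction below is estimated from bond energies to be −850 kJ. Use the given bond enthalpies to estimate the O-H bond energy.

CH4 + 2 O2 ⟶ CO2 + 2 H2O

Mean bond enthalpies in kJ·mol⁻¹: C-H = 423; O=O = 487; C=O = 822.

Let D be the O-H bond energy.
Σ(broken) = 4×423 + 2×487 = 2666
Σ(formed) = 2×822 + 4×D = 1644 + 4D
ΔH = Σ(broken) − Σ(formed) = (2666) − (1644 + 4D) = +1022 − 4D
Setting this equal to −850 kJ gives 4D = 1872, so D = 468 kJ/mol.

D(O-H) ≈ 468 kJ/mol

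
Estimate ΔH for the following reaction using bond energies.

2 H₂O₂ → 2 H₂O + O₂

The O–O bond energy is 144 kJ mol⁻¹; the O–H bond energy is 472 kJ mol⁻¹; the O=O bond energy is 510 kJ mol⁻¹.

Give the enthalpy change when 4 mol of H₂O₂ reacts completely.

Bonds broken (reactants):
  O–H: 4 × 472 = 1888
  O–O: 2 × 144 = 288
  Σ(broken) = 2176 kJ
Bonds formed (products):
  O–H: 4 × 472 = 1888
  O=O: 1 × 510 = 510
  Σ(formed) = 2398 kJ
ΔH = Σ(broken) − Σ(formed) = 2176 − 2398 = −222 kJ
For 2× the reaction as written: 2 × (−222) = −444 kJ

ΔH = −444 kJ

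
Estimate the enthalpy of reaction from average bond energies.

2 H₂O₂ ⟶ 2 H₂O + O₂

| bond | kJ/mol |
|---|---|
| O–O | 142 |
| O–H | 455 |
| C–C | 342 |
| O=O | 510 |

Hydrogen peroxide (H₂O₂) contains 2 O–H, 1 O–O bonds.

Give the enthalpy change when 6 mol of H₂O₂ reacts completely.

Bonds broken (reactants):
  O–H: 4 × 455 = 1820
  O–O: 2 × 142 = 284
  Σ(broken) = 2104 kJ
Bonds formed (products):
  O–H: 4 × 455 = 1820
  O=O: 1 × 510 = 510
  Σ(formed) = 2330 kJ
ΔH = Σ(broken) − Σ(formed) = 2104 − 2330 = −226 kJ
For 3× the reaction as written: 3 × (−226) = −678 kJ

ΔH = −678 kJ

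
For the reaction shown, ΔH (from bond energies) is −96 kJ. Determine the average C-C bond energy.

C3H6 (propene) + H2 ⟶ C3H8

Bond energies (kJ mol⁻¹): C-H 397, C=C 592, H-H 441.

Let D be the C-C bond energy.
Σ(broken) = 1×D + 6×397 + 1×592 + 1×441 = 3415 + D
Σ(formed) = 2×D + 8×397 = 3176 + 2D
ΔH = Σ(broken) − Σ(formed) = (3415 + D) − (3176 + 2D) = +239 − D
Setting this equal to −96 kJ gives D = 335 kJ/mol.

D(C-C) ≈ 335 kJ/mol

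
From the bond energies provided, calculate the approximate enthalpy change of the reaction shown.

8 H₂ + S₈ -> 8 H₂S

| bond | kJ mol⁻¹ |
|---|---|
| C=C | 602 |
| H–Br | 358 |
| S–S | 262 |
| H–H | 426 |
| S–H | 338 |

ΔH ≈ +96 kJ

Bonds broken (reactants):
  H–H: 8 × 426 = 3408
  S–S: 8 × 262 = 2096
  Σ(broken) = 5504 kJ
Bonds formed (products):
  S–H: 16 × 338 = 5408
  Σ(formed) = 5408 kJ
ΔH = Σ(broken) − Σ(formed) = 5504 − 5408 = +96 kJ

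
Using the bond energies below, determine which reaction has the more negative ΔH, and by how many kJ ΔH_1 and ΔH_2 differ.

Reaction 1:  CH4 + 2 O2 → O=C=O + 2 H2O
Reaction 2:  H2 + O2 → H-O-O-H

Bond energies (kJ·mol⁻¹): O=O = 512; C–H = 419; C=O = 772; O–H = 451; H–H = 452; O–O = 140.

Reaction 1, by 570 kJ

Reaction 1:
  Bonds broken (reactants):
    C–H: 4 × 419 = 1676
    O=O: 2 × 512 = 1024
    Σ(broken) = 2700 kJ
  Bonds formed (products):
    C=O: 2 × 772 = 1544
    O–H: 4 × 451 = 1804
    Σ(formed) = 3348 kJ
  ΔH_1 = 2700 − 3348 = −648 kJ
Reaction 2:
  Bonds broken (reactants):
    H–H: 1 × 452 = 452
    O=O: 1 × 512 = 512
    Σ(broken) = 964 kJ
  Bonds formed (products):
    O–H: 2 × 451 = 902
    O–O: 1 × 140 = 140
    Σ(formed) = 1042 kJ
  ΔH_2 = 964 − 1042 = −78 kJ
ΔH_1 − ΔH_2 = −570 kJ, so reaction 1 has the more negative ΔH; |ΔH_1 − ΔH_2| = 570 kJ.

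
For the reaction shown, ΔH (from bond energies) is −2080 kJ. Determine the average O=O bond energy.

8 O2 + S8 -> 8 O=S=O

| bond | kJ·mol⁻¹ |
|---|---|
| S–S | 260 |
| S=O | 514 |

D(O=O) ≈ 508 kJ/mol

Let D be the O=O bond energy.
Σ(broken) = 8×D + 8×260 = 2080 + 8D
Σ(formed) = 16×514 = 8224
ΔH = Σ(broken) − Σ(formed) = (2080 + 8D) − (8224) = −6144 + 8D
Setting this equal to −2080 kJ gives 8D = 4064, so D = 508 kJ/mol.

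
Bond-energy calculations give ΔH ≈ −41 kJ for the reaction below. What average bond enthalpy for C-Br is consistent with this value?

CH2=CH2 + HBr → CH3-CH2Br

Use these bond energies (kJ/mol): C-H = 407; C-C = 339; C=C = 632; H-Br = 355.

D(C-Br) ≈ 282 kJ/mol

Let D be the C-Br bond energy.
Σ(broken) = 4×407 + 1×632 + 1×355 = 2615
Σ(formed) = 1×D + 1×339 + 5×407 = 2374 + D
ΔH = Σ(broken) − Σ(formed) = (2615) − (2374 + D) = +241 − D
Setting this equal to −41 kJ gives D = 282 kJ/mol.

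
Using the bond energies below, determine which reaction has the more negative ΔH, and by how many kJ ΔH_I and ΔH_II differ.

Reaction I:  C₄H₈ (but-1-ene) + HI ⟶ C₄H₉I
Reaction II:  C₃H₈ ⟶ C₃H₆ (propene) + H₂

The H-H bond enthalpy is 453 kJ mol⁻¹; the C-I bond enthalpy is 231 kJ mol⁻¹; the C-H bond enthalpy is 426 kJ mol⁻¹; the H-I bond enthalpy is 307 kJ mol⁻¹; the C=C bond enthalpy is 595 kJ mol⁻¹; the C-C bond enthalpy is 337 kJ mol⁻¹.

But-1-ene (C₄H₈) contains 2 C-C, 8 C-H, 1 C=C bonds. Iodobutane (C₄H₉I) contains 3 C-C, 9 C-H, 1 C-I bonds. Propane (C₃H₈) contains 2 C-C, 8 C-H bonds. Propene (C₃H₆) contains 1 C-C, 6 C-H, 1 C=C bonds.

Reaction I, by 233 kJ

Reaction I:
  Bonds broken (reactants):
    C-C: 2 × 337 = 674
    C-H: 8 × 426 = 3408
    C=C: 1 × 595 = 595
    H-I: 1 × 307 = 307
    Σ(broken) = 4984 kJ
  Bonds formed (products):
    C-C: 3 × 337 = 1011
    C-H: 9 × 426 = 3834
    C-I: 1 × 231 = 231
    Σ(formed) = 5076 kJ
  ΔH_I = 4984 − 5076 = −92 kJ
Reaction II:
  Bonds broken (reactants):
    C-C: 2 × 337 = 674
    C-H: 8 × 426 = 3408
    Σ(broken) = 4082 kJ
  Bonds formed (products):
    C-C: 1 × 337 = 337
    C-H: 6 × 426 = 2556
    C=C: 1 × 595 = 595
    H-H: 1 × 453 = 453
    Σ(formed) = 3941 kJ
  ΔH_II = 4082 − 3941 = +141 kJ
ΔH_I − ΔH_II = −233 kJ, so reaction I has the more negative ΔH; |ΔH_I − ΔH_II| = 233 kJ.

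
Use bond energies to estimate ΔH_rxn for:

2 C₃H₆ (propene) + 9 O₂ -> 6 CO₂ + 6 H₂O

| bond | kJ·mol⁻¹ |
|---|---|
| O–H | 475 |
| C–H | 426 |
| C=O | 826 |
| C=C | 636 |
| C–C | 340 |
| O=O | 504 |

ΔH ≈ −4012 kJ

Bonds broken (reactants):
  C–C: 2 × 340 = 680
  C–H: 12 × 426 = 5112
  C=C: 2 × 636 = 1272
  O=O: 9 × 504 = 4536
  Σ(broken) = 11600 kJ
Bonds formed (products):
  C=O: 12 × 826 = 9912
  O–H: 12 × 475 = 5700
  Σ(formed) = 15612 kJ
ΔH = Σ(broken) − Σ(formed) = 11600 − 15612 = −4012 kJ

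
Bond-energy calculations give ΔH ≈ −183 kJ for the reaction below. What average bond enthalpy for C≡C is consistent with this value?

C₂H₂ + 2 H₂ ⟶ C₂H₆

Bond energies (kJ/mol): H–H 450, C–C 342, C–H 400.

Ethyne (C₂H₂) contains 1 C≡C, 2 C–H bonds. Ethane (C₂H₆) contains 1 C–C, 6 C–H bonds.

Let D be the C≡C bond energy.
Σ(broken) = 1×D + 2×400 + 2×450 = 1700 + D
Σ(formed) = 1×342 + 6×400 = 2742
ΔH = Σ(broken) − Σ(formed) = (1700 + D) − (2742) = −1042 + D
Setting this equal to −183 kJ gives D = 859 kJ/mol.

D(C≡C) ≈ 859 kJ/mol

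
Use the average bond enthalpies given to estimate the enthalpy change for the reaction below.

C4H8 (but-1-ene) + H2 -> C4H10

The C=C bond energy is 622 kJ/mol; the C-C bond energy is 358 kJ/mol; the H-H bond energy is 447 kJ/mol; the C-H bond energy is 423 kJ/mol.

ΔH ≈ −135 kJ

Bonds broken (reactants):
  C-C: 2 × 358 = 716
  C-H: 8 × 423 = 3384
  C=C: 1 × 622 = 622
  H-H: 1 × 447 = 447
  Σ(broken) = 5169 kJ
Bonds formed (products):
  C-C: 3 × 358 = 1074
  C-H: 10 × 423 = 4230
  Σ(formed) = 5304 kJ
ΔH = Σ(broken) − Σ(formed) = 5169 − 5304 = −135 kJ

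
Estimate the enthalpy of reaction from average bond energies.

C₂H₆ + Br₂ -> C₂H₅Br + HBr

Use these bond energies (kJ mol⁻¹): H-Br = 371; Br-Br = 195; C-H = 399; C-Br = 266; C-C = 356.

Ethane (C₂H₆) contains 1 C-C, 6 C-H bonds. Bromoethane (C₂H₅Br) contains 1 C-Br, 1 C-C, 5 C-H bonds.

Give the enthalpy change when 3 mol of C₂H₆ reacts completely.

ΔH = −129 kJ

Bonds broken (reactants):
  Br-Br: 1 × 195 = 195
  C-C: 1 × 356 = 356
  C-H: 6 × 399 = 2394
  Σ(broken) = 2945 kJ
Bonds formed (products):
  C-Br: 1 × 266 = 266
  C-C: 1 × 356 = 356
  C-H: 5 × 399 = 1995
  H-Br: 1 × 371 = 371
  Σ(formed) = 2988 kJ
ΔH = Σ(broken) − Σ(formed) = 2945 − 2988 = −43 kJ
For 3× the reaction as written: 3 × (−43) = −129 kJ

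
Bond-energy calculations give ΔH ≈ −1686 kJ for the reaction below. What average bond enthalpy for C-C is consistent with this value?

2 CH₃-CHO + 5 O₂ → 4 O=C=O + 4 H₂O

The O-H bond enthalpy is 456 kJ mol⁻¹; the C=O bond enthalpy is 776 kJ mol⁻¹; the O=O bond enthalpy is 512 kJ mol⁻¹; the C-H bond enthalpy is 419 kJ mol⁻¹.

D(C-C) ≈ 353 kJ/mol

Let D be the C-C bond energy.
Σ(broken) = 2×D + 8×419 + 2×776 + 5×512 = 7464 + 2D
Σ(formed) = 8×776 + 8×456 = 9856
ΔH = Σ(broken) − Σ(formed) = (7464 + 2D) − (9856) = −2392 + 2D
Setting this equal to −1686 kJ gives 2D = 706, so D = 353 kJ/mol.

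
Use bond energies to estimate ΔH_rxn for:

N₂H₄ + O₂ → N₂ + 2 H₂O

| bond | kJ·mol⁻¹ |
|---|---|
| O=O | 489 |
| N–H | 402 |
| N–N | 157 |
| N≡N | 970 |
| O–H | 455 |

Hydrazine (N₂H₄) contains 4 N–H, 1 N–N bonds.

ΔH ≈ −536 kJ

Bonds broken (reactants):
  N–H: 4 × 402 = 1608
  N–N: 1 × 157 = 157
  O=O: 1 × 489 = 489
  Σ(broken) = 2254 kJ
Bonds formed (products):
  N≡N: 1 × 970 = 970
  O–H: 4 × 455 = 1820
  Σ(formed) = 2790 kJ
ΔH = Σ(broken) − Σ(formed) = 2254 − 2790 = −536 kJ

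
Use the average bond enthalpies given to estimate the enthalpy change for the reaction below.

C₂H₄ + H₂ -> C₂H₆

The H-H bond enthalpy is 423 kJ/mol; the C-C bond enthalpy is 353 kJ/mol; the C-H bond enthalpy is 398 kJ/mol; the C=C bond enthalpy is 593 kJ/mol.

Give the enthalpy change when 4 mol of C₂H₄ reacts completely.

Bonds broken (reactants):
  C-H: 4 × 398 = 1592
  C=C: 1 × 593 = 593
  H-H: 1 × 423 = 423
  Σ(broken) = 2608 kJ
Bonds formed (products):
  C-C: 1 × 353 = 353
  C-H: 6 × 398 = 2388
  Σ(formed) = 2741 kJ
ΔH = Σ(broken) − Σ(formed) = 2608 − 2741 = −133 kJ
For 4× the reaction as written: 4 × (−133) = −532 kJ

ΔH = −532 kJ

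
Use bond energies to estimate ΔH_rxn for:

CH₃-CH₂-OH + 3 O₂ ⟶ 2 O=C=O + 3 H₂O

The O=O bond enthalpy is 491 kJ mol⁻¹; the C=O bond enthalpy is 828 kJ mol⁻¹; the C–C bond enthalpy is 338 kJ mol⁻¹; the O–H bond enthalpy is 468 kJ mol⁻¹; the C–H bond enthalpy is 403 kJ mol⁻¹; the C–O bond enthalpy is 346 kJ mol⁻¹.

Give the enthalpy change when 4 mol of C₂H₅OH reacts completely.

Bonds broken (reactants):
  C–C: 1 × 338 = 338
  C–H: 5 × 403 = 2015
  C–O: 1 × 346 = 346
  O–H: 1 × 468 = 468
  O=O: 3 × 491 = 1473
  Σ(broken) = 4640 kJ
Bonds formed (products):
  C=O: 4 × 828 = 3312
  O–H: 6 × 468 = 2808
  Σ(formed) = 6120 kJ
ΔH = Σ(broken) − Σ(formed) = 4640 − 6120 = −1480 kJ
For 4× the reaction as written: 4 × (−1480) = −5920 kJ

ΔH = −5920 kJ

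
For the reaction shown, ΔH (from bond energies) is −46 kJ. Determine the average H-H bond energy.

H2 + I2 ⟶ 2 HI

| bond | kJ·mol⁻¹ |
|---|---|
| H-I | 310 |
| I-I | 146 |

D(H-H) ≈ 428 kJ/mol

Let D be the H-H bond energy.
Σ(broken) = 1×D + 1×146 = 146 + D
Σ(formed) = 2×310 = 620
ΔH = Σ(broken) − Σ(formed) = (146 + D) − (620) = −474 + D
Setting this equal to −46 kJ gives D = 428 kJ/mol.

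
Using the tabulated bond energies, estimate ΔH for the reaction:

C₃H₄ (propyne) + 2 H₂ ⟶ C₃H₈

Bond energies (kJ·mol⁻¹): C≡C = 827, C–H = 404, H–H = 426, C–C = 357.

ΔH ≈ −294 kJ

Bonds broken (reactants):
  C≡C: 1 × 827 = 827
  C–C: 1 × 357 = 357
  C–H: 4 × 404 = 1616
  H–H: 2 × 426 = 852
  Σ(broken) = 3652 kJ
Bonds formed (products):
  C–C: 2 × 357 = 714
  C–H: 8 × 404 = 3232
  Σ(formed) = 3946 kJ
ΔH = Σ(broken) − Σ(formed) = 3652 − 3946 = −294 kJ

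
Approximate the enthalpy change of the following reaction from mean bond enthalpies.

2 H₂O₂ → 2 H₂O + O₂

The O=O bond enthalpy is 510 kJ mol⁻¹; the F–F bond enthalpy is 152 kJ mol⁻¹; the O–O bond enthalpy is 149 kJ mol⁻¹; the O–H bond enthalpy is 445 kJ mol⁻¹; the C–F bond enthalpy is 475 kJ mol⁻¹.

Bonds broken (reactants):
  O–H: 4 × 445 = 1780
  O–O: 2 × 149 = 298
  Σ(broken) = 2078 kJ
Bonds formed (products):
  O–H: 4 × 445 = 1780
  O=O: 1 × 510 = 510
  Σ(formed) = 2290 kJ
ΔH = Σ(broken) − Σ(formed) = 2078 − 2290 = −212 kJ

ΔH ≈ −212 kJ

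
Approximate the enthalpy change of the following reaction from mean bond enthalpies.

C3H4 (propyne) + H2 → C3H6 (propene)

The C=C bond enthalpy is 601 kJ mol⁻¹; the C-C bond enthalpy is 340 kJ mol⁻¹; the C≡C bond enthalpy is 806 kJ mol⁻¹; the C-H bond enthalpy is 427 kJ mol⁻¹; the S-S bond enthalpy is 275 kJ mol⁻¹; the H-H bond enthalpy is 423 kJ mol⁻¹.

Bonds broken (reactants):
  C≡C: 1 × 806 = 806
  C-C: 1 × 340 = 340
  C-H: 4 × 427 = 1708
  H-H: 1 × 423 = 423
  Σ(broken) = 3277 kJ
Bonds formed (products):
  C-C: 1 × 340 = 340
  C-H: 6 × 427 = 2562
  C=C: 1 × 601 = 601
  Σ(formed) = 3503 kJ
ΔH = Σ(broken) − Σ(formed) = 3277 − 3503 = −226 kJ

ΔH ≈ −226 kJ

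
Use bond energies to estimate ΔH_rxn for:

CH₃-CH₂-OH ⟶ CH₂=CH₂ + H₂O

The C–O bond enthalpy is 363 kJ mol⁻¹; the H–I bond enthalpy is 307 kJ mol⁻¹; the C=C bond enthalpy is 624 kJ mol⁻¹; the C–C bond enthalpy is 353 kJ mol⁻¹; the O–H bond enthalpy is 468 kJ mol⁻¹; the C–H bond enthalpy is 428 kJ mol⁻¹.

ΔH ≈ +52 kJ

Bonds broken (reactants):
  C–C: 1 × 353 = 353
  C–H: 5 × 428 = 2140
  C–O: 1 × 363 = 363
  O–H: 1 × 468 = 468
  Σ(broken) = 3324 kJ
Bonds formed (products):
  C–H: 4 × 428 = 1712
  C=C: 1 × 624 = 624
  O–H: 2 × 468 = 936
  Σ(formed) = 3272 kJ
ΔH = Σ(broken) − Σ(formed) = 3324 − 3272 = +52 kJ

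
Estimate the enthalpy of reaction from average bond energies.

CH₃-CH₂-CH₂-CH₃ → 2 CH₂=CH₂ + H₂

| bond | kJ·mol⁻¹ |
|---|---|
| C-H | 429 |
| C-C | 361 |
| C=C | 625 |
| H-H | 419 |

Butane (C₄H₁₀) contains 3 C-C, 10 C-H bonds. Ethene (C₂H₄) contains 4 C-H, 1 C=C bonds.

ΔH ≈ +272 kJ

Bonds broken (reactants):
  C-C: 3 × 361 = 1083
  C-H: 10 × 429 = 4290
  Σ(broken) = 5373 kJ
Bonds formed (products):
  C-H: 8 × 429 = 3432
  C=C: 2 × 625 = 1250
  H-H: 1 × 419 = 419
  Σ(formed) = 5101 kJ
ΔH = Σ(broken) − Σ(formed) = 5373 − 5101 = +272 kJ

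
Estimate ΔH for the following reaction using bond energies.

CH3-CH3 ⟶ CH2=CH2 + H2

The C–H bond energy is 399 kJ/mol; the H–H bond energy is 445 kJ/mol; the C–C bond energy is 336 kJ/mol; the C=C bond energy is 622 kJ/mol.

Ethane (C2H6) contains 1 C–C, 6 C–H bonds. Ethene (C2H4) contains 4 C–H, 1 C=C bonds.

Bonds broken (reactants):
  C–C: 1 × 336 = 336
  C–H: 6 × 399 = 2394
  Σ(broken) = 2730 kJ
Bonds formed (products):
  C–H: 4 × 399 = 1596
  C=C: 1 × 622 = 622
  H–H: 1 × 445 = 445
  Σ(formed) = 2663 kJ
ΔH = Σ(broken) − Σ(formed) = 2730 − 2663 = +67 kJ

ΔH ≈ +67 kJ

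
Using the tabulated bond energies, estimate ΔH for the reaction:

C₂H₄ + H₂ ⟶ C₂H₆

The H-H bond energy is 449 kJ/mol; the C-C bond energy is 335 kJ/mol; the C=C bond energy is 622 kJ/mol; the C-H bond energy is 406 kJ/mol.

Bonds broken (reactants):
  C-H: 4 × 406 = 1624
  C=C: 1 × 622 = 622
  H-H: 1 × 449 = 449
  Σ(broken) = 2695 kJ
Bonds formed (products):
  C-C: 1 × 335 = 335
  C-H: 6 × 406 = 2436
  Σ(formed) = 2771 kJ
ΔH = Σ(broken) − Σ(formed) = 2695 − 2771 = −76 kJ

ΔH ≈ −76 kJ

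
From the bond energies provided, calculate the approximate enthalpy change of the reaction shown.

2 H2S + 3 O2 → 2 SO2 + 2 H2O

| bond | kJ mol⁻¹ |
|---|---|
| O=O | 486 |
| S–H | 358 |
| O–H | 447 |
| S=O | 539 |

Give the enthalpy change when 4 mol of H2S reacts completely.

ΔH = −2108 kJ

Bonds broken (reactants):
  O=O: 3 × 486 = 1458
  S–H: 4 × 358 = 1432
  Σ(broken) = 2890 kJ
Bonds formed (products):
  O–H: 4 × 447 = 1788
  S=O: 4 × 539 = 2156
  Σ(formed) = 3944 kJ
ΔH = Σ(broken) − Σ(formed) = 2890 − 3944 = −1054 kJ
For 2× the reaction as written: 2 × (−1054) = −2108 kJ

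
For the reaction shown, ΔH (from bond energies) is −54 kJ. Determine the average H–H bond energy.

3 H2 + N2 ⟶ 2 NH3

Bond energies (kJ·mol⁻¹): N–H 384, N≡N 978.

D(H–H) ≈ 424 kJ/mol

Let D be the H–H bond energy.
Σ(broken) = 3×D + 1×978 = 978 + 3D
Σ(formed) = 6×384 = 2304
ΔH = Σ(broken) − Σ(formed) = (978 + 3D) − (2304) = −1326 + 3D
Setting this equal to −54 kJ gives 3D = 1272, so D = 424 kJ/mol.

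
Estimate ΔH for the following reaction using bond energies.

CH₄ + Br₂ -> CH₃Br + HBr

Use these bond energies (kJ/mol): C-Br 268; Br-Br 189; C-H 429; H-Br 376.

ΔH ≈ −26 kJ

Bonds broken (reactants):
  Br-Br: 1 × 189 = 189
  C-H: 4 × 429 = 1716
  Σ(broken) = 1905 kJ
Bonds formed (products):
  C-Br: 1 × 268 = 268
  C-H: 3 × 429 = 1287
  H-Br: 1 × 376 = 376
  Σ(formed) = 1931 kJ
ΔH = Σ(broken) − Σ(formed) = 1905 − 1931 = −26 kJ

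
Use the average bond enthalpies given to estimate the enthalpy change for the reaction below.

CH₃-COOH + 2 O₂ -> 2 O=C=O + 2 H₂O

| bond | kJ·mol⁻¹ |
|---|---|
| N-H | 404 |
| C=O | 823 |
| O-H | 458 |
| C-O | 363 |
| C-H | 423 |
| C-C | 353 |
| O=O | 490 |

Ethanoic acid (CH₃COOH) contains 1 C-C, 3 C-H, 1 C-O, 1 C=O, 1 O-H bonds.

ΔH ≈ −878 kJ

Bonds broken (reactants):
  C-C: 1 × 353 = 353
  C-H: 3 × 423 = 1269
  C-O: 1 × 363 = 363
  C=O: 1 × 823 = 823
  O-H: 1 × 458 = 458
  O=O: 2 × 490 = 980
  Σ(broken) = 4246 kJ
Bonds formed (products):
  C=O: 4 × 823 = 3292
  O-H: 4 × 458 = 1832
  Σ(formed) = 5124 kJ
ΔH = Σ(broken) − Σ(formed) = 4246 − 5124 = −878 kJ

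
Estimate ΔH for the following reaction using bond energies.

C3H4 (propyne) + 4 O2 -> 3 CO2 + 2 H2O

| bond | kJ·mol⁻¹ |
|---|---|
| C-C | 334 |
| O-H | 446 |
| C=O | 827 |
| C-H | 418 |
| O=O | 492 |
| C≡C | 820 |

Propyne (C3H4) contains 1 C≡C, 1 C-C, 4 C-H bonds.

ΔH ≈ −1952 kJ

Bonds broken (reactants):
  C≡C: 1 × 820 = 820
  C-C: 1 × 334 = 334
  C-H: 4 × 418 = 1672
  O=O: 4 × 492 = 1968
  Σ(broken) = 4794 kJ
Bonds formed (products):
  C=O: 6 × 827 = 4962
  O-H: 4 × 446 = 1784
  Σ(formed) = 6746 kJ
ΔH = Σ(broken) − Σ(formed) = 4794 − 6746 = −1952 kJ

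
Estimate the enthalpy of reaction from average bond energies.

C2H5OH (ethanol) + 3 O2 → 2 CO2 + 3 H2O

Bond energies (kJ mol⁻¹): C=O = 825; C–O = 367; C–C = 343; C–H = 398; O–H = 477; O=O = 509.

Bonds broken (reactants):
  C–C: 1 × 343 = 343
  C–H: 5 × 398 = 1990
  C–O: 1 × 367 = 367
  O–H: 1 × 477 = 477
  O=O: 3 × 509 = 1527
  Σ(broken) = 4704 kJ
Bonds formed (products):
  C=O: 4 × 825 = 3300
  O–H: 6 × 477 = 2862
  Σ(formed) = 6162 kJ
ΔH = Σ(broken) − Σ(formed) = 4704 − 6162 = −1458 kJ

ΔH ≈ −1458 kJ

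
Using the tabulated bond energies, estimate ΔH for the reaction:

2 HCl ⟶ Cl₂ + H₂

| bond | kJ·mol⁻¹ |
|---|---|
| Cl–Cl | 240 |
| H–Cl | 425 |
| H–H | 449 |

ΔH ≈ +161 kJ

Bonds broken (reactants):
  H–Cl: 2 × 425 = 850
  Σ(broken) = 850 kJ
Bonds formed (products):
  Cl–Cl: 1 × 240 = 240
  H–H: 1 × 449 = 449
  Σ(formed) = 689 kJ
ΔH = Σ(broken) − Σ(formed) = 850 − 689 = +161 kJ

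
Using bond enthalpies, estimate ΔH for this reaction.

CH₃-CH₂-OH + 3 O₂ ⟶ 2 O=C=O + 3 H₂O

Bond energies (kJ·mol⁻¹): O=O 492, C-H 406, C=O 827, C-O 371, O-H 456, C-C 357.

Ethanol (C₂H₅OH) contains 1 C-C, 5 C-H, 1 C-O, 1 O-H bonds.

Bonds broken (reactants):
  C-C: 1 × 357 = 357
  C-H: 5 × 406 = 2030
  C-O: 1 × 371 = 371
  O-H: 1 × 456 = 456
  O=O: 3 × 492 = 1476
  Σ(broken) = 4690 kJ
Bonds formed (products):
  C=O: 4 × 827 = 3308
  O-H: 6 × 456 = 2736
  Σ(formed) = 6044 kJ
ΔH = Σ(broken) − Σ(formed) = 4690 − 6044 = −1354 kJ

ΔH ≈ −1354 kJ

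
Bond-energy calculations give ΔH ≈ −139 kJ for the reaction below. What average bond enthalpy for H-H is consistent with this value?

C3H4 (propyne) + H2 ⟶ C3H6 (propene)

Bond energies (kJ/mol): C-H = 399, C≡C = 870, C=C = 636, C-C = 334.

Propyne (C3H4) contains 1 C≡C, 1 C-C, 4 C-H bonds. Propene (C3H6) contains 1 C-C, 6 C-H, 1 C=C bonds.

D(H-H) ≈ 425 kJ/mol

Let D be the H-H bond energy.
Σ(broken) = 1×870 + 1×334 + 4×399 + 1×D = 2800 + D
Σ(formed) = 1×334 + 6×399 + 1×636 = 3364
ΔH = Σ(broken) − Σ(formed) = (2800 + D) − (3364) = −564 + D
Setting this equal to −139 kJ gives D = 425 kJ/mol.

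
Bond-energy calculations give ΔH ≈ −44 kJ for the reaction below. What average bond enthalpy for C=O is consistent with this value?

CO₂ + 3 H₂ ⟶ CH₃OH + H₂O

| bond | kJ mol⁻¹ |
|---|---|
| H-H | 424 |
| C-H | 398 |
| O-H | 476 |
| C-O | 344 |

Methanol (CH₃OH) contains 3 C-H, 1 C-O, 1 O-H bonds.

D(C=O) ≈ 825 kJ/mol

Let D be the C=O bond energy.
Σ(broken) = 2×D + 3×424 = 1272 + 2D
Σ(formed) = 3×398 + 1×344 + 3×476 = 2966
ΔH = Σ(broken) − Σ(formed) = (1272 + 2D) − (2966) = −1694 + 2D
Setting this equal to −44 kJ gives 2D = 1650, so D = 825 kJ/mol.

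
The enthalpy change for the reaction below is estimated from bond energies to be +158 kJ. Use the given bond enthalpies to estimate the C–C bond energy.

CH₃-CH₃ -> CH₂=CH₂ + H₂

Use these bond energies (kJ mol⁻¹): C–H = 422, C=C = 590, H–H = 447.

D(C–C) ≈ 351 kJ/mol

Let D be the C–C bond energy.
Σ(broken) = 1×D + 6×422 = 2532 + D
Σ(formed) = 4×422 + 1×590 + 1×447 = 2725
ΔH = Σ(broken) − Σ(formed) = (2532 + D) − (2725) = −193 + D
Setting this equal to +158 kJ gives D = 351 kJ/mol.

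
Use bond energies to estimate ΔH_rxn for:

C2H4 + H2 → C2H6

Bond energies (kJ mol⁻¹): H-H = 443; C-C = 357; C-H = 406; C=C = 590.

ΔH ≈ −136 kJ

Bonds broken (reactants):
  C-H: 4 × 406 = 1624
  C=C: 1 × 590 = 590
  H-H: 1 × 443 = 443
  Σ(broken) = 2657 kJ
Bonds formed (products):
  C-C: 1 × 357 = 357
  C-H: 6 × 406 = 2436
  Σ(formed) = 2793 kJ
ΔH = Σ(broken) − Σ(formed) = 2657 − 2793 = −136 kJ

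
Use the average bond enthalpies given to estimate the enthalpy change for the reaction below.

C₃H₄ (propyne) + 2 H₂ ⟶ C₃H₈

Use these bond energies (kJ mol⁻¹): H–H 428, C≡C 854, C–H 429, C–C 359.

ΔH ≈ −365 kJ

Bonds broken (reactants):
  C≡C: 1 × 854 = 854
  C–C: 1 × 359 = 359
  C–H: 4 × 429 = 1716
  H–H: 2 × 428 = 856
  Σ(broken) = 3785 kJ
Bonds formed (products):
  C–C: 2 × 359 = 718
  C–H: 8 × 429 = 3432
  Σ(formed) = 4150 kJ
ΔH = Σ(broken) − Σ(formed) = 3785 − 4150 = −365 kJ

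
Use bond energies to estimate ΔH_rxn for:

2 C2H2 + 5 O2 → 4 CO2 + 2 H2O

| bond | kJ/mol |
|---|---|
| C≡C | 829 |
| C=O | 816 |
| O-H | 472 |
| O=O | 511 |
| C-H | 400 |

Bonds broken (reactants):
  C≡C: 2 × 829 = 1658
  C-H: 4 × 400 = 1600
  O=O: 5 × 511 = 2555
  Σ(broken) = 5813 kJ
Bonds formed (products):
  C=O: 8 × 816 = 6528
  O-H: 4 × 472 = 1888
  Σ(formed) = 8416 kJ
ΔH = Σ(broken) − Σ(formed) = 5813 − 8416 = −2603 kJ

ΔH ≈ −2603 kJ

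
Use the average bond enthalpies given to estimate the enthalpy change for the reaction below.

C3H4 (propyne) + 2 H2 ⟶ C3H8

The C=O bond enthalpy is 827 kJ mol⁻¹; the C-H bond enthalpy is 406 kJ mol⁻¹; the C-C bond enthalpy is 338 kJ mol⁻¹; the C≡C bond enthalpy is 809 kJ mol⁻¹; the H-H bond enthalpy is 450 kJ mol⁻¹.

Bonds broken (reactants):
  C≡C: 1 × 809 = 809
  C-C: 1 × 338 = 338
  C-H: 4 × 406 = 1624
  H-H: 2 × 450 = 900
  Σ(broken) = 3671 kJ
Bonds formed (products):
  C-C: 2 × 338 = 676
  C-H: 8 × 406 = 3248
  Σ(formed) = 3924 kJ
ΔH = Σ(broken) − Σ(formed) = 3671 − 3924 = −253 kJ

ΔH ≈ −253 kJ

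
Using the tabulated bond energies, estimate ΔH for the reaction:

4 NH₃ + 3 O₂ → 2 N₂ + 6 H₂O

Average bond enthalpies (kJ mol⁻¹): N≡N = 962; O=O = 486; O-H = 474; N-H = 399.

ΔH ≈ −1366 kJ

Bonds broken (reactants):
  N-H: 12 × 399 = 4788
  O=O: 3 × 486 = 1458
  Σ(broken) = 6246 kJ
Bonds formed (products):
  N≡N: 2 × 962 = 1924
  O-H: 12 × 474 = 5688
  Σ(formed) = 7612 kJ
ΔH = Σ(broken) − Σ(formed) = 6246 − 7612 = −1366 kJ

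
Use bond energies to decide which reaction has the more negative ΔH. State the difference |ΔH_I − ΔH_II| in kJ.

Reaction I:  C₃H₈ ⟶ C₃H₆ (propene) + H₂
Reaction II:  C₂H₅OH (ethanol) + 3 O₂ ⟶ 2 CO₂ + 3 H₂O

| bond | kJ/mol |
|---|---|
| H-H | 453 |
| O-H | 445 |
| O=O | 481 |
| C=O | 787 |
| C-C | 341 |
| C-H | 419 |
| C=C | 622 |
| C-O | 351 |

Reaction II, by 1247 kJ

Reaction I:
  Bonds broken (reactants):
    C-C: 2 × 341 = 682
    C-H: 8 × 419 = 3352
    Σ(broken) = 4034 kJ
  Bonds formed (products):
    C-C: 1 × 341 = 341
    C-H: 6 × 419 = 2514
    C=C: 1 × 622 = 622
    H-H: 1 × 453 = 453
    Σ(formed) = 3930 kJ
  ΔH_I = 4034 − 3930 = +104 kJ
Reaction II:
  Bonds broken (reactants):
    C-C: 1 × 341 = 341
    C-H: 5 × 419 = 2095
    C-O: 1 × 351 = 351
    O-H: 1 × 445 = 445
    O=O: 3 × 481 = 1443
    Σ(broken) = 4675 kJ
  Bonds formed (products):
    C=O: 4 × 787 = 3148
    O-H: 6 × 445 = 2670
    Σ(formed) = 5818 kJ
  ΔH_II = 4675 − 5818 = −1143 kJ
ΔH_I − ΔH_II = +1247 kJ, so reaction II has the more negative ΔH; |ΔH_I − ΔH_II| = 1247 kJ.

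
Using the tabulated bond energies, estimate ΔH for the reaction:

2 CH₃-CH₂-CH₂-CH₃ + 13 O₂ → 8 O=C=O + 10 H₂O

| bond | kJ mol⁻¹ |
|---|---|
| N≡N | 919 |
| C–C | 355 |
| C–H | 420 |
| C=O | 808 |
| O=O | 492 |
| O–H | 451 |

Bonds broken (reactants):
  C–C: 6 × 355 = 2130
  C–H: 20 × 420 = 8400
  O=O: 13 × 492 = 6396
  Σ(broken) = 16926 kJ
Bonds formed (products):
  C=O: 16 × 808 = 12928
  O–H: 20 × 451 = 9020
  Σ(formed) = 21948 kJ
ΔH = Σ(broken) − Σ(formed) = 16926 − 21948 = −5022 kJ

ΔH ≈ −5022 kJ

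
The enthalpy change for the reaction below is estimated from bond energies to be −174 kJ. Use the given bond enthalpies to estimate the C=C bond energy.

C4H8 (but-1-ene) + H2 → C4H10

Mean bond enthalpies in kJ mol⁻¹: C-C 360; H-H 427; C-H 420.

D(C=C) ≈ 599 kJ/mol

Let D be the C=C bond energy.
Σ(broken) = 2×360 + 8×420 + 1×D + 1×427 = 4507 + D
Σ(formed) = 3×360 + 10×420 = 5280
ΔH = Σ(broken) − Σ(formed) = (4507 + D) − (5280) = −773 + D
Setting this equal to −174 kJ gives D = 599 kJ/mol.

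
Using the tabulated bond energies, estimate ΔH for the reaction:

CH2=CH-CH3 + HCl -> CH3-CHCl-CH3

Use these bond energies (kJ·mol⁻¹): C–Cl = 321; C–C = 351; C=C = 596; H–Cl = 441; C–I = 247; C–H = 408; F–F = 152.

ΔH ≈ −43 kJ

Bonds broken (reactants):
  C–C: 1 × 351 = 351
  C–H: 6 × 408 = 2448
  C=C: 1 × 596 = 596
  H–Cl: 1 × 441 = 441
  Σ(broken) = 3836 kJ
Bonds formed (products):
  C–C: 2 × 351 = 702
  C–Cl: 1 × 321 = 321
  C–H: 7 × 408 = 2856
  Σ(formed) = 3879 kJ
ΔH = Σ(broken) − Σ(formed) = 3836 − 3879 = −43 kJ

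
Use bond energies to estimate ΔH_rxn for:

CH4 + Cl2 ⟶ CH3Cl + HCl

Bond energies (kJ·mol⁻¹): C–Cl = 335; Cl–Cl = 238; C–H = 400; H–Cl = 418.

Bonds broken (reactants):
  C–H: 4 × 400 = 1600
  Cl–Cl: 1 × 238 = 238
  Σ(broken) = 1838 kJ
Bonds formed (products):
  C–Cl: 1 × 335 = 335
  C–H: 3 × 400 = 1200
  H–Cl: 1 × 418 = 418
  Σ(formed) = 1953 kJ
ΔH = Σ(broken) − Σ(formed) = 1838 − 1953 = −115 kJ

ΔH ≈ −115 kJ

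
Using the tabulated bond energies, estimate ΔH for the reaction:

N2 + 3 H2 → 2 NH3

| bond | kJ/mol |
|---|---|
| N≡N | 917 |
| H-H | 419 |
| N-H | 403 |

ΔH ≈ −244 kJ

Bonds broken (reactants):
  H-H: 3 × 419 = 1257
  N≡N: 1 × 917 = 917
  Σ(broken) = 2174 kJ
Bonds formed (products):
  N-H: 6 × 403 = 2418
  Σ(formed) = 2418 kJ
ΔH = Σ(broken) − Σ(formed) = 2174 − 2418 = −244 kJ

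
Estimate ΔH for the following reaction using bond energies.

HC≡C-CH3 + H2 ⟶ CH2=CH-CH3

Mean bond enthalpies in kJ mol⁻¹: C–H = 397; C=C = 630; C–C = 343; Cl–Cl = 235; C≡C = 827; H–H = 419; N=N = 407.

Bonds broken (reactants):
  C≡C: 1 × 827 = 827
  C–C: 1 × 343 = 343
  C–H: 4 × 397 = 1588
  H–H: 1 × 419 = 419
  Σ(broken) = 3177 kJ
Bonds formed (products):
  C–C: 1 × 343 = 343
  C–H: 6 × 397 = 2382
  C=C: 1 × 630 = 630
  Σ(formed) = 3355 kJ
ΔH = Σ(broken) − Σ(formed) = 3177 − 3355 = −178 kJ

ΔH ≈ −178 kJ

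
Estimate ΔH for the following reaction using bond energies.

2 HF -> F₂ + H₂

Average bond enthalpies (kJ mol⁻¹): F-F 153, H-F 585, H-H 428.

Bonds broken (reactants):
  H-F: 2 × 585 = 1170
  Σ(broken) = 1170 kJ
Bonds formed (products):
  F-F: 1 × 153 = 153
  H-H: 1 × 428 = 428
  Σ(formed) = 581 kJ
ΔH = Σ(broken) − Σ(formed) = 1170 − 581 = +589 kJ

ΔH ≈ +589 kJ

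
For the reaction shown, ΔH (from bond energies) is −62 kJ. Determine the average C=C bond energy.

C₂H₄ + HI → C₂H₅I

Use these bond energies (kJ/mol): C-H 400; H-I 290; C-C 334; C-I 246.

Let D be the C=C bond energy.
Σ(broken) = 4×400 + 1×D + 1×290 = 1890 + D
Σ(formed) = 1×334 + 5×400 + 1×246 = 2580
ΔH = Σ(broken) − Σ(formed) = (1890 + D) − (2580) = −690 + D
Setting this equal to −62 kJ gives D = 628 kJ/mol.

D(C=C) ≈ 628 kJ/mol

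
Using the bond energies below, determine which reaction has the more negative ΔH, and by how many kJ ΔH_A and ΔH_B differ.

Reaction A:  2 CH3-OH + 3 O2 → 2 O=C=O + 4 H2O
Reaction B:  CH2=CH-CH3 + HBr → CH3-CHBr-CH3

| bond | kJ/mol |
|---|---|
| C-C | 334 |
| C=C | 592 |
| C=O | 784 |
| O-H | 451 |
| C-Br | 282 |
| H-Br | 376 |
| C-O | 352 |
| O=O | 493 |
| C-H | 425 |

Reaction A, by 1036 kJ

Reaction A:
  Bonds broken (reactants):
    C-H: 6 × 425 = 2550
    C-O: 2 × 352 = 704
    O-H: 2 × 451 = 902
    O=O: 3 × 493 = 1479
    Σ(broken) = 5635 kJ
  Bonds formed (products):
    C=O: 4 × 784 = 3136
    O-H: 8 × 451 = 3608
    Σ(formed) = 6744 kJ
  ΔH_A = 5635 − 6744 = −1109 kJ
Reaction B:
  Bonds broken (reactants):
    C-C: 1 × 334 = 334
    C-H: 6 × 425 = 2550
    C=C: 1 × 592 = 592
    H-Br: 1 × 376 = 376
    Σ(broken) = 3852 kJ
  Bonds formed (products):
    C-Br: 1 × 282 = 282
    C-C: 2 × 334 = 668
    C-H: 7 × 425 = 2975
    Σ(formed) = 3925 kJ
  ΔH_B = 3852 − 3925 = −73 kJ
ΔH_A − ΔH_B = −1036 kJ, so reaction A has the more negative ΔH; |ΔH_A − ΔH_B| = 1036 kJ.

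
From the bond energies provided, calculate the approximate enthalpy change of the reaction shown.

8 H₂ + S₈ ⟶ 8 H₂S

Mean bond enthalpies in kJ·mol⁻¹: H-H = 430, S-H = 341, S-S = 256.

Bonds broken (reactants):
  H-H: 8 × 430 = 3440
  S-S: 8 × 256 = 2048
  Σ(broken) = 5488 kJ
Bonds formed (products):
  S-H: 16 × 341 = 5456
  Σ(formed) = 5456 kJ
ΔH = Σ(broken) − Σ(formed) = 5488 − 5456 = +32 kJ

ΔH ≈ +32 kJ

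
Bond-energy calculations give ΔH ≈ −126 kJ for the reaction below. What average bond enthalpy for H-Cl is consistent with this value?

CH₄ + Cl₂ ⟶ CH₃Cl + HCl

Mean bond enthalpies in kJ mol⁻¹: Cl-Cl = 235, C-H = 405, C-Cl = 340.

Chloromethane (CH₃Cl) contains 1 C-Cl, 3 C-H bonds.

Let D be the H-Cl bond energy.
Σ(broken) = 4×405 + 1×235 = 1855
Σ(formed) = 1×340 + 3×405 + 1×D = 1555 + D
ΔH = Σ(broken) − Σ(formed) = (1855) − (1555 + D) = +300 − D
Setting this equal to −126 kJ gives D = 426 kJ/mol.

D(H-Cl) ≈ 426 kJ/mol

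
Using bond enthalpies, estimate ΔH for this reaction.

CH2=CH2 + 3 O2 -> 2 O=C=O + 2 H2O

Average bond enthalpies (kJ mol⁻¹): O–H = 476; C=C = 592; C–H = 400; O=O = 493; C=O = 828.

ΔH ≈ −1545 kJ

Bonds broken (reactants):
  C–H: 4 × 400 = 1600
  C=C: 1 × 592 = 592
  O=O: 3 × 493 = 1479
  Σ(broken) = 3671 kJ
Bonds formed (products):
  C=O: 4 × 828 = 3312
  O–H: 4 × 476 = 1904
  Σ(formed) = 5216 kJ
ΔH = Σ(broken) − Σ(formed) = 3671 − 5216 = −1545 kJ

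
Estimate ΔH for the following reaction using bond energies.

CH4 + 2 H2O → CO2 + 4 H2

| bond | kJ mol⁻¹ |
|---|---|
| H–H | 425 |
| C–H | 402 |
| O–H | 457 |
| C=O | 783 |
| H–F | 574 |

Bonds broken (reactants):
  C–H: 4 × 402 = 1608
  O–H: 4 × 457 = 1828
  Σ(broken) = 3436 kJ
Bonds formed (products):
  C=O: 2 × 783 = 1566
  H–H: 4 × 425 = 1700
  Σ(formed) = 3266 kJ
ΔH = Σ(broken) − Σ(formed) = 3436 − 3266 = +170 kJ

ΔH ≈ +170 kJ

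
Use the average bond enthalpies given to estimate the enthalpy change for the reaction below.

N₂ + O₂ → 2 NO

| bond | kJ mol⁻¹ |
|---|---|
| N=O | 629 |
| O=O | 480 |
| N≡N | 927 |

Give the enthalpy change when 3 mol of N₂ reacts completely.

ΔH = +447 kJ

Bonds broken (reactants):
  N≡N: 1 × 927 = 927
  O=O: 1 × 480 = 480
  Σ(broken) = 1407 kJ
Bonds formed (products):
  N=O: 2 × 629 = 1258
  Σ(formed) = 1258 kJ
ΔH = Σ(broken) − Σ(formed) = 1407 − 1258 = +149 kJ
For 3× the reaction as written: 3 × (+149) = +447 kJ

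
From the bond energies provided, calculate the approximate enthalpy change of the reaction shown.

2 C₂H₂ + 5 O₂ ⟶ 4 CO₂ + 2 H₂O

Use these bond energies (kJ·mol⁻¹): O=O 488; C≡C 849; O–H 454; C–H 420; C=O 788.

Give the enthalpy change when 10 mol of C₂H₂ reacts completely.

ΔH = −11510 kJ

Bonds broken (reactants):
  C≡C: 2 × 849 = 1698
  C–H: 4 × 420 = 1680
  O=O: 5 × 488 = 2440
  Σ(broken) = 5818 kJ
Bonds formed (products):
  C=O: 8 × 788 = 6304
  O–H: 4 × 454 = 1816
  Σ(formed) = 8120 kJ
ΔH = Σ(broken) − Σ(formed) = 5818 − 8120 = −2302 kJ
For 5× the reaction as written: 5 × (−2302) = −11510 kJ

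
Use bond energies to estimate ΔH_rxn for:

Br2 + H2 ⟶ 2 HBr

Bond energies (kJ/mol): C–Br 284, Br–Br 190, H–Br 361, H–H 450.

Bonds broken (reactants):
  Br–Br: 1 × 190 = 190
  H–H: 1 × 450 = 450
  Σ(broken) = 640 kJ
Bonds formed (products):
  H–Br: 2 × 361 = 722
  Σ(formed) = 722 kJ
ΔH = Σ(broken) − Σ(formed) = 640 − 722 = −82 kJ

ΔH ≈ −82 kJ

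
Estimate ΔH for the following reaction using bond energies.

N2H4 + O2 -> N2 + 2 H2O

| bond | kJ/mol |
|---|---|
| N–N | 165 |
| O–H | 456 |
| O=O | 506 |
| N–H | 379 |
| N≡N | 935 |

Bonds broken (reactants):
  N–H: 4 × 379 = 1516
  N–N: 1 × 165 = 165
  O=O: 1 × 506 = 506
  Σ(broken) = 2187 kJ
Bonds formed (products):
  N≡N: 1 × 935 = 935
  O–H: 4 × 456 = 1824
  Σ(formed) = 2759 kJ
ΔH = Σ(broken) − Σ(formed) = 2187 − 2759 = −572 kJ

ΔH ≈ −572 kJ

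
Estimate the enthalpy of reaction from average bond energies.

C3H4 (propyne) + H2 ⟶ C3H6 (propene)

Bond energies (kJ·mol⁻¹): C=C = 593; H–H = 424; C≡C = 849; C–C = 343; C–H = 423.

ΔH ≈ −166 kJ

Bonds broken (reactants):
  C≡C: 1 × 849 = 849
  C–C: 1 × 343 = 343
  C–H: 4 × 423 = 1692
  H–H: 1 × 424 = 424
  Σ(broken) = 3308 kJ
Bonds formed (products):
  C–C: 1 × 343 = 343
  C–H: 6 × 423 = 2538
  C=C: 1 × 593 = 593
  Σ(formed) = 3474 kJ
ΔH = Σ(broken) − Σ(formed) = 3308 − 3474 = −166 kJ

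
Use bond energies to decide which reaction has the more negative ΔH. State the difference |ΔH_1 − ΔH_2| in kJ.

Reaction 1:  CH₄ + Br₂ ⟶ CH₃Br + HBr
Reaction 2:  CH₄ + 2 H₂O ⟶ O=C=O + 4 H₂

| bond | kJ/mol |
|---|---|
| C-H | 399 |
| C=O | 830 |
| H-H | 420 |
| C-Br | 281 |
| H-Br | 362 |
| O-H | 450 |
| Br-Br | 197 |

Reaction 1:
  Bonds broken (reactants):
    Br-Br: 1 × 197 = 197
    C-H: 4 × 399 = 1596
    Σ(broken) = 1793 kJ
  Bonds formed (products):
    C-Br: 1 × 281 = 281
    C-H: 3 × 399 = 1197
    H-Br: 1 × 362 = 362
    Σ(formed) = 1840 kJ
  ΔH_1 = 1793 − 1840 = −47 kJ
Reaction 2:
  Bonds broken (reactants):
    C-H: 4 × 399 = 1596
    O-H: 4 × 450 = 1800
    Σ(broken) = 3396 kJ
  Bonds formed (products):
    C=O: 2 × 830 = 1660
    H-H: 4 × 420 = 1680
    Σ(formed) = 3340 kJ
  ΔH_2 = 3396 − 3340 = +56 kJ
ΔH_1 − ΔH_2 = −103 kJ, so reaction 1 has the more negative ΔH; |ΔH_1 − ΔH_2| = 103 kJ.

Reaction 1, by 103 kJ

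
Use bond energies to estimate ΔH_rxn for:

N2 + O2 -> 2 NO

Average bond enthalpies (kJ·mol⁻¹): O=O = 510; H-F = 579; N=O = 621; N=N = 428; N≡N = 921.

ΔH ≈ +189 kJ

Bonds broken (reactants):
  N≡N: 1 × 921 = 921
  O=O: 1 × 510 = 510
  Σ(broken) = 1431 kJ
Bonds formed (products):
  N=O: 2 × 621 = 1242
  Σ(formed) = 1242 kJ
ΔH = Σ(broken) − Σ(formed) = 1431 − 1242 = +189 kJ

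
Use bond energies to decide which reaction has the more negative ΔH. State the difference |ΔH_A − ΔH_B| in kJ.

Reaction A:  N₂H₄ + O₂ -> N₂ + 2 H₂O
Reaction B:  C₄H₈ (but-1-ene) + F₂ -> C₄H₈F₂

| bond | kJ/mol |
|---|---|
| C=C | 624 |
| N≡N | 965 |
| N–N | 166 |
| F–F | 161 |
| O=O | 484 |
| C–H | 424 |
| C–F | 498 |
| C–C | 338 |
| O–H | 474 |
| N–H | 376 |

Reaction A, by 158 kJ

Reaction A:
  Bonds broken (reactants):
    N–H: 4 × 376 = 1504
    N–N: 1 × 166 = 166
    O=O: 1 × 484 = 484
    Σ(broken) = 2154 kJ
  Bonds formed (products):
    N≡N: 1 × 965 = 965
    O–H: 4 × 474 = 1896
    Σ(formed) = 2861 kJ
  ΔH_A = 2154 − 2861 = −707 kJ
Reaction B:
  Bonds broken (reactants):
    C–C: 2 × 338 = 676
    C–H: 8 × 424 = 3392
    C=C: 1 × 624 = 624
    F–F: 1 × 161 = 161
    Σ(broken) = 4853 kJ
  Bonds formed (products):
    C–C: 3 × 338 = 1014
    C–F: 2 × 498 = 996
    C–H: 8 × 424 = 3392
    Σ(formed) = 5402 kJ
  ΔH_B = 4853 − 5402 = −549 kJ
ΔH_A − ΔH_B = −158 kJ, so reaction A has the more negative ΔH; |ΔH_A − ΔH_B| = 158 kJ.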